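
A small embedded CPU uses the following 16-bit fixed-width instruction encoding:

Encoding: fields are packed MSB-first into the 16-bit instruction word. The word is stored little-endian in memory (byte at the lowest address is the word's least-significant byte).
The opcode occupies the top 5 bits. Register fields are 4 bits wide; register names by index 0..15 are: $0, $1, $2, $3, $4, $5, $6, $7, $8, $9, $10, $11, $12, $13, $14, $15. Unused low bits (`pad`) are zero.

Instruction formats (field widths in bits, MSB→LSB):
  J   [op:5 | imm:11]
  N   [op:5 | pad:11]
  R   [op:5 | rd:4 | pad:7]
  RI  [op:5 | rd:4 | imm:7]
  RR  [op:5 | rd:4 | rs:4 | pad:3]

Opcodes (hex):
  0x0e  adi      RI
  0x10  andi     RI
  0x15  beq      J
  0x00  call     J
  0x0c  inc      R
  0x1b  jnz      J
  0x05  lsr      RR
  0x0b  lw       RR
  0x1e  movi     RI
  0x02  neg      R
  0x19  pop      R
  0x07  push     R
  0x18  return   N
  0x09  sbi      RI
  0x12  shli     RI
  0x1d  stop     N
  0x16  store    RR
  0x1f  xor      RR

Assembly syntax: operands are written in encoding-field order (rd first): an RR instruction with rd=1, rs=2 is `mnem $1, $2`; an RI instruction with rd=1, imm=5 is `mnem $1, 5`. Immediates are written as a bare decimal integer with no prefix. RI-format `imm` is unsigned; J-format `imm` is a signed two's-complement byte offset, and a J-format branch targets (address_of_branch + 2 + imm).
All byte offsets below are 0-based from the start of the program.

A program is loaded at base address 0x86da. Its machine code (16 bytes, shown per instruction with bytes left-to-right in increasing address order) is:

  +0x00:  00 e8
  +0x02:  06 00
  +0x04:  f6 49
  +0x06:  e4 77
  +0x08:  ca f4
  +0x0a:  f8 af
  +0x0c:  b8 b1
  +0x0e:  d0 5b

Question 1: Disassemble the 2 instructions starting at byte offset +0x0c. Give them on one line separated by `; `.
store $3, $7; lw $7, $10

off 0x0c: read b8 b1 as little → 0xb1b8
  opcode bits[15:11]=0x16: store/RR
  rd@[10:7]=0x3 ⇒ $3
  rs@[6:3]=0x7 ⇒ $7
off 0x0e: read d0 5b as little → 0x5bd0
  opcode bits[15:11]=0xb: lw/RR
  rd@[10:7]=0x7 ⇒ $7
  rs@[6:3]=0xa ⇒ $10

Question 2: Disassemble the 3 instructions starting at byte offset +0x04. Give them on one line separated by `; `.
+0x04: f6 49 ⇒ word 0x49f6 (little)
  top 5b → 0x9 → sbi [RI]
  rd@[10:7]=0x3 ⇒ $3
  imm@[6:0]=0x76 ⇒ 118
+0x06: e4 77 ⇒ word 0x77e4 (little)
  top 5b → 0xe → adi [RI]
  rd@[10:7]=0xf ⇒ $15
  imm@[6:0]=0x64 ⇒ 100
+0x08: ca f4 ⇒ word 0xf4ca (little)
  top 5b → 0x1e → movi [RI]
  rd@[10:7]=0x9 ⇒ $9
  imm@[6:0]=0x4a ⇒ 74

sbi $3, 118; adi $15, 100; movi $9, 74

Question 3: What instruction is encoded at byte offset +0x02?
call 6

@+02  little-endian(06 00) = 0x0006
  op=0x0006>>11=0x0 ⇒ call (J)
  [10:0] imm=6 = 6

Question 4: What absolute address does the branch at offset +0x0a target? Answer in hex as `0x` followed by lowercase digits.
0x86de

off 0x0a: read f8 af as little → 0xaff8
  opcode bits[15:11]=0x15: beq/J
  imm: (w>>0)&0x7ff=0x7f8 (s11→-8) → -8
  target = base 0x86da + off 0x0a + 2 + imm -8 = 0x86de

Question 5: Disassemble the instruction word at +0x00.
[00] 00 e8 → 0xe800
  op=0xe800>>11=0x1d ⇒ stop (N)

stop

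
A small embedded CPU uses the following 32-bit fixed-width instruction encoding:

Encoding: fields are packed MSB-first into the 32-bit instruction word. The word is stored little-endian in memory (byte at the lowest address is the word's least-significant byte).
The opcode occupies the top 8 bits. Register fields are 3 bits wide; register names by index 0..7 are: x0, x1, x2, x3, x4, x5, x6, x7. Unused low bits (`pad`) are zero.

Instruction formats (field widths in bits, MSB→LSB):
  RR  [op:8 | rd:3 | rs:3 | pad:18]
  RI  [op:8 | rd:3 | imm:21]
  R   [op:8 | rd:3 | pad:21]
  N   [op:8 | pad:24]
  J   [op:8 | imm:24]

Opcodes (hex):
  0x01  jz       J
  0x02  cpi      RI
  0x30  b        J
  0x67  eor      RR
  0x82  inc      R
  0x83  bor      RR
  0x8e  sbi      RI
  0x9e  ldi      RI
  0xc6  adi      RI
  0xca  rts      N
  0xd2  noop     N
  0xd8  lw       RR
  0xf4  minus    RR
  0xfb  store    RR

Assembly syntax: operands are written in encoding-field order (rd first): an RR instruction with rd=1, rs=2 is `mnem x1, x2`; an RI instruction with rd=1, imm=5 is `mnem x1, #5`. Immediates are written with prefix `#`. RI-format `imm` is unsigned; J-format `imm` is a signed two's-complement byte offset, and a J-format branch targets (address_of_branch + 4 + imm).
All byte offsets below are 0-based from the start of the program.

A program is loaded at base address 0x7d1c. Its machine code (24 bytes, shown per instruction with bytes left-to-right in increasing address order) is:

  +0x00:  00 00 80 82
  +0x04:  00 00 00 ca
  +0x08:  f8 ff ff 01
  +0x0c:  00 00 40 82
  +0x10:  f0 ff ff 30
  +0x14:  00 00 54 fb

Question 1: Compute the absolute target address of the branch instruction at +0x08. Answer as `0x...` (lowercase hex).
off 0x08: read f8 ff ff 01 as little → 0x01fffff8
  top 8b → 0x1 → jz [J]
  imm: (w>>0)&0xffffff=0xfffff8 (s24→-8) → #-8
  target = base 0x7d1c + off 0x08 + 4 + imm -8 = 0x7d20

0x7d20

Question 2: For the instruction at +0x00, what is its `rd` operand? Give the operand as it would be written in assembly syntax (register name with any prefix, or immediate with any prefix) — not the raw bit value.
x4

off 0x00: read 00 00 80 82 as little → 0x82800000
  op=0x82800000>>24=0x82 ⇒ inc (R)
  rd: (w>>21)&0x7=0x4 → x4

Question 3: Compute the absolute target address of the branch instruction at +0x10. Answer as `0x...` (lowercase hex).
0x7d20

@+10  little-endian(f0 ff ff 30) = 0x30fffff0
  top 8b → 0x30 → b [J]
  imm@[23:0]=0xfffff0 (s24→-16) ⇒ #-16
  target = base 0x7d1c + off 0x10 + 4 + imm -16 = 0x7d20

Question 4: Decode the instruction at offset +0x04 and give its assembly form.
rts

off 0x04: read 00 00 00 ca as little → 0xca000000
  op=0xca000000>>24=0xca ⇒ rts (N)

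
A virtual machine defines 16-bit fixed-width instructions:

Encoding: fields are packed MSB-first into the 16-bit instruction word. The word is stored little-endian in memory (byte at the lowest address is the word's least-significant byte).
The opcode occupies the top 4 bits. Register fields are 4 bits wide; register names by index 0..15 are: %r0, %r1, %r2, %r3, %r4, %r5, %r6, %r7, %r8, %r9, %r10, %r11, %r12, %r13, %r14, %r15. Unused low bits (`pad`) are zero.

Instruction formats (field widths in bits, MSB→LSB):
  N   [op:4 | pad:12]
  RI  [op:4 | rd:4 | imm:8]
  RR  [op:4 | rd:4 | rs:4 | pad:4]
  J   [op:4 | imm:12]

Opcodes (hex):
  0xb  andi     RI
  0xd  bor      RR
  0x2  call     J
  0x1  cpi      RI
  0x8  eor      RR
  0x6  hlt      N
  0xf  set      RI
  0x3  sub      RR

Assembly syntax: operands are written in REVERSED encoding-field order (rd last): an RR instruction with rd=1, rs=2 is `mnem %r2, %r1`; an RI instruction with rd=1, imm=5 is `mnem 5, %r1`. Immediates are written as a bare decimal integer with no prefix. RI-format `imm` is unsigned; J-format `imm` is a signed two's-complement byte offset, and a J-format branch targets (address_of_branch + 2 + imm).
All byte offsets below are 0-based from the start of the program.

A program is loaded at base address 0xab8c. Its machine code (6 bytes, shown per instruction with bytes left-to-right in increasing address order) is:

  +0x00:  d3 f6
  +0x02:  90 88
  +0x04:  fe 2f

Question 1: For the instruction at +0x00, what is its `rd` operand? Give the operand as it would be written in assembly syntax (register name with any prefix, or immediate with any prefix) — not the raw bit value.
[00] d3 f6 → 0xf6d3
  top 4b → 0xf → set [RI]
  [11:8] rd=6 = %r6
  [7:0] imm=211 = 211

%r6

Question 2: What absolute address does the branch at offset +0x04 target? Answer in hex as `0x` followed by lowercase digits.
0xab90

off 0x04: read fe 2f as little → 0x2ffe
  opcode bits[15:12]=0x2: call/J
  imm: (w>>0)&0xfff=0xffe (s12→-2) → -2
  target = base 0xab8c + off 0x04 + 2 + imm -2 = 0xab90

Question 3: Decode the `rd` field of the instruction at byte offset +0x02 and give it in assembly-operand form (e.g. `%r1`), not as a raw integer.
[02] 90 88 → 0x8890
  opcode bits[15:12]=0x8: eor/RR
  rd: (w>>8)&0xf=0x8 → %r8
  rs: (w>>4)&0xf=0x9 → %r9

%r8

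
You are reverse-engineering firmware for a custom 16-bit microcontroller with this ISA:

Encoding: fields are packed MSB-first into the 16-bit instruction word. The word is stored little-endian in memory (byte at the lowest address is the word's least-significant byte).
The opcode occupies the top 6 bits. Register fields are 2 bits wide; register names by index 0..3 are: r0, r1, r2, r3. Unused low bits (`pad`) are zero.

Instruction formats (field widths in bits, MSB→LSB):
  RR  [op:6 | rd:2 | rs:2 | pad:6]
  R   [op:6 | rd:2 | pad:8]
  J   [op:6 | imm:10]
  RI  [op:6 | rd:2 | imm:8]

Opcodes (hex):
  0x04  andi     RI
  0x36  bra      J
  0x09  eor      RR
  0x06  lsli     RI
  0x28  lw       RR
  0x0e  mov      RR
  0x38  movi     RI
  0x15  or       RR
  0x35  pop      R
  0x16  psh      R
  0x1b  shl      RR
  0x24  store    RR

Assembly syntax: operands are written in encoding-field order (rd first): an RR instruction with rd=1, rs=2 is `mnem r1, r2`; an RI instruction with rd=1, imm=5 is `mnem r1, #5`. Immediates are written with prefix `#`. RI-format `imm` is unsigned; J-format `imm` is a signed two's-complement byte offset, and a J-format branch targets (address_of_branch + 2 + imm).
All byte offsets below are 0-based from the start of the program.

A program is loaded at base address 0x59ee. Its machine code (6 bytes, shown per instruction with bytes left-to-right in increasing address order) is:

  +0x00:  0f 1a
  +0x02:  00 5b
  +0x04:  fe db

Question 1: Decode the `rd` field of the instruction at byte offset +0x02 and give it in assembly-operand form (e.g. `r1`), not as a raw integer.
+0x02: 00 5b ⇒ word 0x5b00 (little)
  op=0x5b00>>10=0x16 ⇒ psh (R)
  rd: (w>>8)&0x3=0x3 → r3

r3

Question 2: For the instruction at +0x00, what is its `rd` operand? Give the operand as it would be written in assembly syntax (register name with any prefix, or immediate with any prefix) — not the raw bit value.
[00] 0f 1a → 0x1a0f
  top 6b → 0x6 → lsli [RI]
  rd@[9:8]=0x2 ⇒ r2
  imm@[7:0]=0xf ⇒ #15

r2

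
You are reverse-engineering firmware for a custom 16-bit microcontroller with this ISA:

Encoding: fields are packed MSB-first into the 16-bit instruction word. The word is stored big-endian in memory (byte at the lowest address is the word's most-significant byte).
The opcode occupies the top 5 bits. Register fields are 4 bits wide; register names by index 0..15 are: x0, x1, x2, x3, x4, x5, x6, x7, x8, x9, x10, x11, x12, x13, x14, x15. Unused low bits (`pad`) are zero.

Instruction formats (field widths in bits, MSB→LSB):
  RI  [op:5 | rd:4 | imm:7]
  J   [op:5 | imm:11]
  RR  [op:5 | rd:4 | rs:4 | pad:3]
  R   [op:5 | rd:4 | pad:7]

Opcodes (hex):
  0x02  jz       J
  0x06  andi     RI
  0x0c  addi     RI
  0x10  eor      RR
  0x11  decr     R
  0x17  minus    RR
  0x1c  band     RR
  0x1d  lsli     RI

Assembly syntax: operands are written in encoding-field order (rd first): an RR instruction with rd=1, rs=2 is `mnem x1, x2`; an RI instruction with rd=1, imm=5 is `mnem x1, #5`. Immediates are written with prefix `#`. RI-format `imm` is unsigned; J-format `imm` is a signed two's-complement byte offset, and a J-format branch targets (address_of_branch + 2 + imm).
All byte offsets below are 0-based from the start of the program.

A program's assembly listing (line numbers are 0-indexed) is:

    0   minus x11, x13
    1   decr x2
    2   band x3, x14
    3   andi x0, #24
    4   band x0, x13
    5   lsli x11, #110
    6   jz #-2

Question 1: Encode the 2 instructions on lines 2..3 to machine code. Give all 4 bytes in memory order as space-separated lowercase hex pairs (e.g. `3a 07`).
2. band fields op=0x1c:5|rd=3:4|rs=14:4|pad=0:3 → word e1f0h → e1 f0
3. andi fields op=0x6:5|rd=0:4|imm=24:7 → word 3018h → 30 18

e1 f0 30 18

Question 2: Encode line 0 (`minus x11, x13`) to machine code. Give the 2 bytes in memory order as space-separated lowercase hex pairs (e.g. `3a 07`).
bd e8

line 0 (minus): pack op=0x17:5|rd=11:4|rs=13:4|pad=0:3 = 0xbde8; big→ bd e8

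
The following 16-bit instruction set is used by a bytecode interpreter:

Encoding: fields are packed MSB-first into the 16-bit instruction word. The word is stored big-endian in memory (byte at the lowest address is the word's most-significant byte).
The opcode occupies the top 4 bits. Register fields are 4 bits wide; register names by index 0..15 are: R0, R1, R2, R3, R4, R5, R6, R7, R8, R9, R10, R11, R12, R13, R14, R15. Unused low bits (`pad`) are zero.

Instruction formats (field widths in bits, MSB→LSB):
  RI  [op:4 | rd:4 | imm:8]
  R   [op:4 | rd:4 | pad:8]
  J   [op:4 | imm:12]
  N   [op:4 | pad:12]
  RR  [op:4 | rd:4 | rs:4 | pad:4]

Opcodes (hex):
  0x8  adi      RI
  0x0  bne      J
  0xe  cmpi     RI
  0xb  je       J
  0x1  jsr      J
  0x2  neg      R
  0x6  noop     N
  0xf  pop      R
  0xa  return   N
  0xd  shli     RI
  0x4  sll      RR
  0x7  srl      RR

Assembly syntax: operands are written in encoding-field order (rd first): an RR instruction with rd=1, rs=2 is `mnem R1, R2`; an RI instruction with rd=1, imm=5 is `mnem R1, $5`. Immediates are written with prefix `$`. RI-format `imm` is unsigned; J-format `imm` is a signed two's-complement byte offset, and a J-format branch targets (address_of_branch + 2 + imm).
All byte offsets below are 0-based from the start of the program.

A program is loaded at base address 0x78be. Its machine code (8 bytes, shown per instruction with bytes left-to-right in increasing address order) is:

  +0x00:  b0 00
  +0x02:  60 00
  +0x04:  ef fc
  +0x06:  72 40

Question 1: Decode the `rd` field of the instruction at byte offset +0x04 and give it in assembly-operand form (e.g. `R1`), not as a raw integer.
off 0x04: read ef fc as big → 0xeffc
  opcode bits[15:12]=0xe: cmpi/RI
  rd: (w>>8)&0xf=0xf → R15
  imm: (w>>0)&0xff=0xfc → $252

R15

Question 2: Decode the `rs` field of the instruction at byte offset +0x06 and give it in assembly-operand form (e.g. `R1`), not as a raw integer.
+0x06: 72 40 ⇒ word 0x7240 (big)
  op=0x7240>>12=0x7 ⇒ srl (RR)
  rd@[11:8]=0x2 ⇒ R2
  rs@[7:4]=0x4 ⇒ R4

R4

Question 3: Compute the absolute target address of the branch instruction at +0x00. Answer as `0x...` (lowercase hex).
0x78c0

@+00  big-endian(b0 00) = 0xb000
  opcode bits[15:12]=0xb: je/J
  [11:0] imm=0 = $0
  target = base 0x78be + off 0x00 + 2 + imm 0 = 0x78c0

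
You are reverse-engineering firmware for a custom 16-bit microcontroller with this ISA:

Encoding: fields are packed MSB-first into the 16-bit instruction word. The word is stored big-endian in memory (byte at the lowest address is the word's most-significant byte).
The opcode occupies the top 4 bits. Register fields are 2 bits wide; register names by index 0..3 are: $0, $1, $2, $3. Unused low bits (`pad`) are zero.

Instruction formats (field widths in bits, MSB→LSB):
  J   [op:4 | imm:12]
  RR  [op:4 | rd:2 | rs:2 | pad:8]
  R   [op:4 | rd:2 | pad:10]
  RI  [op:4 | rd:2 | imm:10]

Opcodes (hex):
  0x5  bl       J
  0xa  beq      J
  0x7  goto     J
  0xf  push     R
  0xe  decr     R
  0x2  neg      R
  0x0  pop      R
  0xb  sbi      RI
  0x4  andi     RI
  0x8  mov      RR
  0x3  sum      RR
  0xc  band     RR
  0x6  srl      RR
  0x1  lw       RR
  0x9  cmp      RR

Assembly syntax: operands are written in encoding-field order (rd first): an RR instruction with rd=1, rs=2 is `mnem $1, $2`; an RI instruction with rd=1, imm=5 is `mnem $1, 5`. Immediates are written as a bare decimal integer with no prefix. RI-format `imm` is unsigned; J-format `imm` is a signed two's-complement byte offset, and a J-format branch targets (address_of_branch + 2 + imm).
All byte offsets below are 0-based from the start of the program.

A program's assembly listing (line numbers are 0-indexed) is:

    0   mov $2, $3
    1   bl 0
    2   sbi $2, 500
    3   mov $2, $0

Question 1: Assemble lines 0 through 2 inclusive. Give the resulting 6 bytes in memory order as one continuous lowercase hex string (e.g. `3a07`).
8b005000b9f4

L0: mov op=0x8:4|rd=2:2|rs=3:2|pad=0:8 ⇒ 0x8b00 ⇒ big 8b 00
L1: bl op=0x5:4|imm=0:12 ⇒ 0x5000 ⇒ big 50 00
L2: sbi op=0xb:4|rd=2:2|imm=500:10 ⇒ 0xb9f4 ⇒ big b9 f4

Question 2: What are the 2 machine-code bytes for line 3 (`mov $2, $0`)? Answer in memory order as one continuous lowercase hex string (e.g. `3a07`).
line 3 (mov): pack op=0x8:4|rd=2:2|rs=0:2|pad=0:8 = 0x8800; big→ 88 00

8800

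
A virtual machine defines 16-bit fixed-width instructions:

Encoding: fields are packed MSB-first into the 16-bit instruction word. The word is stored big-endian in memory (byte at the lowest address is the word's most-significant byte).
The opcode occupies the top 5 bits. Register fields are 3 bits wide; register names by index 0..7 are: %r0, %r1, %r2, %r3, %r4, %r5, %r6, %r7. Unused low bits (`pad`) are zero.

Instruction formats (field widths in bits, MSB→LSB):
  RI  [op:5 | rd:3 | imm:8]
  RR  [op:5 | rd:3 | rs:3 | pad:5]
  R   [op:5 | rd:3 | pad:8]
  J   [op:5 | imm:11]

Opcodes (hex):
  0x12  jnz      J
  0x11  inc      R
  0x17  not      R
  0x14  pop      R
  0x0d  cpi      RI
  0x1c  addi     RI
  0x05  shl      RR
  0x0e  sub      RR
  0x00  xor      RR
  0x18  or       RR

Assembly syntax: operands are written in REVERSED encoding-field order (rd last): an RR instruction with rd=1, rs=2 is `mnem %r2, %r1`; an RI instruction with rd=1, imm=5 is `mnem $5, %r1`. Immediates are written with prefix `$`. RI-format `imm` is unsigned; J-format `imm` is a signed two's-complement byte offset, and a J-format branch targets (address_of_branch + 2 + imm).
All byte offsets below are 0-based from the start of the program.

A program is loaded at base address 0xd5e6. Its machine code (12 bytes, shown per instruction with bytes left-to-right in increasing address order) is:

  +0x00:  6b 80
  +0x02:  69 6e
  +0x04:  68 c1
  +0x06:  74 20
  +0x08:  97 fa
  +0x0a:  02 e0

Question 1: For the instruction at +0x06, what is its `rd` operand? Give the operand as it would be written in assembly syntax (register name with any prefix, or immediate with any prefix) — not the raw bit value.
+0x06: 74 20 ⇒ word 0x7420 (big)
  top 5b → 0xe → sub [RR]
  rd@[10:8]=0x4 ⇒ %r4
  rs@[7:5]=0x1 ⇒ %r1

%r4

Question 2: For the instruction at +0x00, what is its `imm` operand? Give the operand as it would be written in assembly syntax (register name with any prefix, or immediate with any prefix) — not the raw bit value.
$128

+0x00: 6b 80 ⇒ word 0x6b80 (big)
  opcode bits[15:11]=0xd: cpi/RI
  rd: (w>>8)&0x7=0x3 → %r3
  imm: (w>>0)&0xff=0x80 → $128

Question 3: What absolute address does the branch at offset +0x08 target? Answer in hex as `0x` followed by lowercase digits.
off 0x08: read 97 fa as big → 0x97fa
  op=0x97fa>>11=0x12 ⇒ jnz (J)
  imm@[10:0]=0x7fa (s11→-6) ⇒ $-6
  target = base 0xd5e6 + off 0x08 + 2 + imm -6 = 0xd5ea

0xd5ea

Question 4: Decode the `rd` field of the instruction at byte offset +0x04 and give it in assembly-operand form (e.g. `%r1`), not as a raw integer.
%r0

[04] 68 c1 → 0x68c1
  op=0x68c1>>11=0xd ⇒ cpi (RI)
  [10:8] rd=0 = %r0
  [7:0] imm=193 = $193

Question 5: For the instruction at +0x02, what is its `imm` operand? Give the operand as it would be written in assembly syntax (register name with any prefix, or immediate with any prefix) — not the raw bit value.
$110

@+02  big-endian(69 6e) = 0x696e
  opcode bits[15:11]=0xd: cpi/RI
  rd@[10:8]=0x1 ⇒ %r1
  imm@[7:0]=0x6e ⇒ $110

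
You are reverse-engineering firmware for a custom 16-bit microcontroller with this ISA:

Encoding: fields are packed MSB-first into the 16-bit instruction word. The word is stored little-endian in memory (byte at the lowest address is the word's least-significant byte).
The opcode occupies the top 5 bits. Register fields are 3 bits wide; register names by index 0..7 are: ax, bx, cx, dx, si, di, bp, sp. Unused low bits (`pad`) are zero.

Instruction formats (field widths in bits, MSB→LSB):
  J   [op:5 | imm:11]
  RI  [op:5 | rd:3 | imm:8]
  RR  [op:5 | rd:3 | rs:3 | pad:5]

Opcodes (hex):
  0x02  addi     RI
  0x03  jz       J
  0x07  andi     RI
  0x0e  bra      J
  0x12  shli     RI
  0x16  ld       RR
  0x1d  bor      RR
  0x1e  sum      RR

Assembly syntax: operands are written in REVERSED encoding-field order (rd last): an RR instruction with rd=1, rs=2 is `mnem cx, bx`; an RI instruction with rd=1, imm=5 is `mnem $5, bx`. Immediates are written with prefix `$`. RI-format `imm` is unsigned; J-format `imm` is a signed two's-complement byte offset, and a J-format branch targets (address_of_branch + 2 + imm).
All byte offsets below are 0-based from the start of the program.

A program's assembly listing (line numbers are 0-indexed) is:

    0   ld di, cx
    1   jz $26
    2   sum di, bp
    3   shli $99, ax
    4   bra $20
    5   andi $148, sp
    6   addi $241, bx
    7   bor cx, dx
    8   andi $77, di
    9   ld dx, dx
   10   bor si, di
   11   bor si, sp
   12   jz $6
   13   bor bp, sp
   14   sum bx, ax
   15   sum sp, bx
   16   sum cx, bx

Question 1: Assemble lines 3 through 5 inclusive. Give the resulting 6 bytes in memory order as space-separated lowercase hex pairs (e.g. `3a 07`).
63 90 14 70 94 3f

L3: shli op=0x12:5|rd=0:3|imm=99:8 ⇒ 0x9063 ⇒ little 63 90
L4: bra op=0xe:5|imm=20:11 ⇒ 0x7014 ⇒ little 14 70
L5: andi op=0x7:5|rd=7:3|imm=148:8 ⇒ 0x3f94 ⇒ little 94 3f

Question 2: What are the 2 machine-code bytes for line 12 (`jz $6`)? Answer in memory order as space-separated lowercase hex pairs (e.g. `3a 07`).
L12: jz op=0x3:5|imm=6:11 ⇒ 0x1806 ⇒ little 06 18

06 18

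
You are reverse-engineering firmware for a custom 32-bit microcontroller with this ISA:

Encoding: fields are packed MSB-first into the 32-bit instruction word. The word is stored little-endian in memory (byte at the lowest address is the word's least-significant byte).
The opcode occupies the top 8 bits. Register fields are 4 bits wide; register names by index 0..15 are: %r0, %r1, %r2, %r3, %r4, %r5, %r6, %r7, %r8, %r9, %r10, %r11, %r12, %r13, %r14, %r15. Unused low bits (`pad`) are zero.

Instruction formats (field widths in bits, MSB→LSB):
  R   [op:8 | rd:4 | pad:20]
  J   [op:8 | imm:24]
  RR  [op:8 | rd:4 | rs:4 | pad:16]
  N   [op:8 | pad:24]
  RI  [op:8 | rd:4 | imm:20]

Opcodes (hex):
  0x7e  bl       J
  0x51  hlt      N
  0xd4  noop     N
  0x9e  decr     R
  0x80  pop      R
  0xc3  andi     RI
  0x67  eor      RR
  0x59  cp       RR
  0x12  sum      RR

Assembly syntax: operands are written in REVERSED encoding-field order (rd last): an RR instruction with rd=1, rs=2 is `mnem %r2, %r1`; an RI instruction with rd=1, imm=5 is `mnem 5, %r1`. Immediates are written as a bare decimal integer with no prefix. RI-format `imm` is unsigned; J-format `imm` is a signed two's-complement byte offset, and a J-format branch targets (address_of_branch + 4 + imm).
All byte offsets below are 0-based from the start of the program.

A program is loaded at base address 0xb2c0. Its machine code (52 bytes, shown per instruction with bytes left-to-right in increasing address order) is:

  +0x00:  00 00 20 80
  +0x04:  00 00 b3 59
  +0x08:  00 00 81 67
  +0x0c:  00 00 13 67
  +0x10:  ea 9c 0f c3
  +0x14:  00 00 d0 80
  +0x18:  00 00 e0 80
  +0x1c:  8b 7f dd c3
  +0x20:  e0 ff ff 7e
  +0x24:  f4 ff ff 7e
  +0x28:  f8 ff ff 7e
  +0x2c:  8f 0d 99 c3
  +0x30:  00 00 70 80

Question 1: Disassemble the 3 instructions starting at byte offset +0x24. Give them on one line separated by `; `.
bl -12; bl -8; andi 593295, %r9

off 0x24: read f4 ff ff 7e as little → 0x7efffff4
  opcode bits[31:24]=0x7e: bl/J
  [23:0] imm=16777204 (s24→-12) = -12
off 0x28: read f8 ff ff 7e as little → 0x7efffff8
  opcode bits[31:24]=0x7e: bl/J
  [23:0] imm=16777208 (s24→-8) = -8
off 0x2c: read 8f 0d 99 c3 as little → 0xc3990d8f
  opcode bits[31:24]=0xc3: andi/RI
  [23:20] rd=9 = %r9
  [19:0] imm=593295 = 593295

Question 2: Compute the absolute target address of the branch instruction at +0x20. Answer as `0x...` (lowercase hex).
[20] e0 ff ff 7e → 0x7effffe0
  top 8b → 0x7e → bl [J]
  imm@[23:0]=0xffffe0 (s24→-32) ⇒ -32
  target = base 0xb2c0 + off 0x20 + 4 + imm -32 = 0xb2c4

0xb2c4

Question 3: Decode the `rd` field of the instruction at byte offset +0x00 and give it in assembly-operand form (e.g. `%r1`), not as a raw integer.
%r2

off 0x00: read 00 00 20 80 as little → 0x80200000
  opcode bits[31:24]=0x80: pop/R
  [23:20] rd=2 = %r2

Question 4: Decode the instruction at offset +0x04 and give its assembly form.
[04] 00 00 b3 59 → 0x59b30000
  op=0x59b30000>>24=0x59 ⇒ cp (RR)
  rd: (w>>20)&0xf=0xb → %r11
  rs: (w>>16)&0xf=0x3 → %r3

cp %r3, %r11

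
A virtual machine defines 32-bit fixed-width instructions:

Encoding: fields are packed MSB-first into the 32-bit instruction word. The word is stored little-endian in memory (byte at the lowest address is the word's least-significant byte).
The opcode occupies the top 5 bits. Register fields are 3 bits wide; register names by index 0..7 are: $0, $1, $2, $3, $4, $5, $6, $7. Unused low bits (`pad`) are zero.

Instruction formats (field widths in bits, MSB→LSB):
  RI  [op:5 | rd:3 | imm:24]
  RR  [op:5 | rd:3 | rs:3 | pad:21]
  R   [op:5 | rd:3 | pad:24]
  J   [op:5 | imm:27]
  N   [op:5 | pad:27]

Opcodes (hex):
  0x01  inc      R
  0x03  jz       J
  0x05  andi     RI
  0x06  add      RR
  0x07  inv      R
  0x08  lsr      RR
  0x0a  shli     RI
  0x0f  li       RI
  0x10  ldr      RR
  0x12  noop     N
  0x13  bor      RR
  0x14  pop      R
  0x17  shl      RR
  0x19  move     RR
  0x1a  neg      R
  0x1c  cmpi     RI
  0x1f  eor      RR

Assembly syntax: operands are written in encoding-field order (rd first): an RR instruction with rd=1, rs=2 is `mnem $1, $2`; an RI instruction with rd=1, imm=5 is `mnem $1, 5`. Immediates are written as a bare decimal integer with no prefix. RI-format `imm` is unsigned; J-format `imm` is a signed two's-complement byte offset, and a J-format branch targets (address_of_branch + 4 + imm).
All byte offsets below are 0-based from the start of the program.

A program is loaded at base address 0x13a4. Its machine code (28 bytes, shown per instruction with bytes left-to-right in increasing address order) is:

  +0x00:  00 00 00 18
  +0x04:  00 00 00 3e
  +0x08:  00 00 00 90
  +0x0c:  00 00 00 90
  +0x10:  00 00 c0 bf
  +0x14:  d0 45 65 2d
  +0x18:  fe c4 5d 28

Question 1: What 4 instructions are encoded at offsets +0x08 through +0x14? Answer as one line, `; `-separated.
[08] 00 00 00 90 → 0x90000000
  top 5b → 0x12 → noop [N]
[0c] 00 00 00 90 → 0x90000000
  top 5b → 0x12 → noop [N]
[10] 00 00 c0 bf → 0xbfc00000
  top 5b → 0x17 → shl [RR]
  rd: (w>>24)&0x7=0x7 → $7
  rs: (w>>21)&0x7=0x6 → $6
[14] d0 45 65 2d → 0x2d6545d0
  top 5b → 0x5 → andi [RI]
  rd: (w>>24)&0x7=0x5 → $5
  imm: (w>>0)&0xffffff=0x6545d0 → 6637008

noop; noop; shl $7, $6; andi $5, 6637008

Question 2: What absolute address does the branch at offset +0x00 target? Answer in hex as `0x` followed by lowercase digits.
0x13a8

off 0x00: read 00 00 00 18 as little → 0x18000000
  op=0x18000000>>27=0x3 ⇒ jz (J)
  imm@[26:0]=0x0 ⇒ 0
  target = base 0x13a4 + off 0x00 + 4 + imm 0 = 0x13a8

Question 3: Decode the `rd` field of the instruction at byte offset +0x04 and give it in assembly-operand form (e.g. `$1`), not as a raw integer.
$6

+0x04: 00 00 00 3e ⇒ word 0x3e000000 (little)
  opcode bits[31:27]=0x7: inv/R
  [26:24] rd=6 = $6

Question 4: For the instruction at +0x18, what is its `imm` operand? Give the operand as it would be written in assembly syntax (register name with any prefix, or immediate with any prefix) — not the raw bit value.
[18] fe c4 5d 28 → 0x285dc4fe
  op=0x285dc4fe>>27=0x5 ⇒ andi (RI)
  [26:24] rd=0 = $0
  [23:0] imm=6145278 = 6145278

6145278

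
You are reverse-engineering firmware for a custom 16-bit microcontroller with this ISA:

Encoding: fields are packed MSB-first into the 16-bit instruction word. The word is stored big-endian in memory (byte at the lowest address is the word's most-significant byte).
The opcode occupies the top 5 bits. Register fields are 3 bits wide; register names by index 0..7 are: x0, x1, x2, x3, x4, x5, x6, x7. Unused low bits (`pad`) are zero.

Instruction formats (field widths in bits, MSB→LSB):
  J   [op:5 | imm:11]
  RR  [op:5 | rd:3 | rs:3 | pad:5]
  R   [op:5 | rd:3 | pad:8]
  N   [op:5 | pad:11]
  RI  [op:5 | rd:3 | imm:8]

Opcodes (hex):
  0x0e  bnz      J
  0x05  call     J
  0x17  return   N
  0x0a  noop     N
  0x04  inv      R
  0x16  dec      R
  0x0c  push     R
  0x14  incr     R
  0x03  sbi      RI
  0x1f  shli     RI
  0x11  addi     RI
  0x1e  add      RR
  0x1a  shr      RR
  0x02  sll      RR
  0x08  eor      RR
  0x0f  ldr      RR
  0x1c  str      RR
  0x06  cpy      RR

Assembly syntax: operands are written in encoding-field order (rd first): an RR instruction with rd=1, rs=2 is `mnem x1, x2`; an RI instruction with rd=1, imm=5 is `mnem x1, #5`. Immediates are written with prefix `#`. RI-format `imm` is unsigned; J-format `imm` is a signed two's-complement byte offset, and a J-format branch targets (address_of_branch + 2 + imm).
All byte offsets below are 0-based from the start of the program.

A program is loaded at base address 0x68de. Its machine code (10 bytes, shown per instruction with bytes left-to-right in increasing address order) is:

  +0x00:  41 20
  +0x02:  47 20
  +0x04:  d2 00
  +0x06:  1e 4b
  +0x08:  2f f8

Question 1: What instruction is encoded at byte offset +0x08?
+0x08: 2f f8 ⇒ word 0x2ff8 (big)
  top 5b → 0x5 → call [J]
  [10:0] imm=2040 (s11→-8) = #-8

call #-8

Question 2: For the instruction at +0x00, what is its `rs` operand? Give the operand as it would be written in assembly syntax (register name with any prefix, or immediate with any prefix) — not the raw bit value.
@+00  big-endian(41 20) = 0x4120
  top 5b → 0x8 → eor [RR]
  [10:8] rd=1 = x1
  [7:5] rs=1 = x1

x1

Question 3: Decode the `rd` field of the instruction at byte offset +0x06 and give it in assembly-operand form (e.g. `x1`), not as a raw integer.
x6

+0x06: 1e 4b ⇒ word 0x1e4b (big)
  opcode bits[15:11]=0x3: sbi/RI
  [10:8] rd=6 = x6
  [7:0] imm=75 = #75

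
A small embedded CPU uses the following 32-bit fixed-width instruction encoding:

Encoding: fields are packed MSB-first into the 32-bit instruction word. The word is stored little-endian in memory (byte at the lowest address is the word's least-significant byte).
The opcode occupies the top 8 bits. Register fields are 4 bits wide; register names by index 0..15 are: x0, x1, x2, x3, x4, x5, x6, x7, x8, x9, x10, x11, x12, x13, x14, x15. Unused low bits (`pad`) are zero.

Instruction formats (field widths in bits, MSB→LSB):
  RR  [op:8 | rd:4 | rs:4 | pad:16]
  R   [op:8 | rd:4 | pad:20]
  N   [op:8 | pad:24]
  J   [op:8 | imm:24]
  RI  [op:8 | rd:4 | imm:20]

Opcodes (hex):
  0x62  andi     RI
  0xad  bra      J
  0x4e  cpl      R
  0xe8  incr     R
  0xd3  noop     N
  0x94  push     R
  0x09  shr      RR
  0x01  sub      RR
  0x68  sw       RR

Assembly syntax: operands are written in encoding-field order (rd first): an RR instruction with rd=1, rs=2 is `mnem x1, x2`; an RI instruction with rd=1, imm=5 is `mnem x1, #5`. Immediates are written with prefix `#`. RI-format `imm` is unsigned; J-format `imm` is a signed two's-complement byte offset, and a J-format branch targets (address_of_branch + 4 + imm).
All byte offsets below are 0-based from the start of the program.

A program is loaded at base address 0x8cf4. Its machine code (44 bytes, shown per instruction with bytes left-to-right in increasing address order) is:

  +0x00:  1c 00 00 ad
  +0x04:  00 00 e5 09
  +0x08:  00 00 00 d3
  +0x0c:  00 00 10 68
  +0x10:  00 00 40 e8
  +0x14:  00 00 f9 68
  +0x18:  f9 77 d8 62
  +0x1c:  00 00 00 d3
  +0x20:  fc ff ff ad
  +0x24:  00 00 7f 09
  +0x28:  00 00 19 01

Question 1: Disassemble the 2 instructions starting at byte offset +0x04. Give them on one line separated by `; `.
shr x14, x5; noop

[04] 00 00 e5 09 → 0x09e50000
  op=0x09e50000>>24=0x9 ⇒ shr (RR)
  rd@[23:20]=0xe ⇒ x14
  rs@[19:16]=0x5 ⇒ x5
[08] 00 00 00 d3 → 0xd3000000
  op=0xd3000000>>24=0xd3 ⇒ noop (N)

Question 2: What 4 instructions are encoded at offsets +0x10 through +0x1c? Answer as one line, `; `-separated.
@+10  little-endian(00 00 40 e8) = 0xe8400000
  opcode bits[31:24]=0xe8: incr/R
  rd: (w>>20)&0xf=0x4 → x4
@+14  little-endian(00 00 f9 68) = 0x68f90000
  opcode bits[31:24]=0x68: sw/RR
  rd: (w>>20)&0xf=0xf → x15
  rs: (w>>16)&0xf=0x9 → x9
@+18  little-endian(f9 77 d8 62) = 0x62d877f9
  opcode bits[31:24]=0x62: andi/RI
  rd: (w>>20)&0xf=0xd → x13
  imm: (w>>0)&0xfffff=0x877f9 → #555001
@+1c  little-endian(00 00 00 d3) = 0xd3000000
  opcode bits[31:24]=0xd3: noop/N

incr x4; sw x15, x9; andi x13, #555001; noop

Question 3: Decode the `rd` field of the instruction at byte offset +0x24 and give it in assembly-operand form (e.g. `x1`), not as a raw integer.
x7

off 0x24: read 00 00 7f 09 as little → 0x097f0000
  top 8b → 0x9 → shr [RR]
  rd: (w>>20)&0xf=0x7 → x7
  rs: (w>>16)&0xf=0xf → x15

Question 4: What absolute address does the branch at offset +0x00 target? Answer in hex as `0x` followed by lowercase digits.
+0x00: 1c 00 00 ad ⇒ word 0xad00001c (little)
  op=0xad00001c>>24=0xad ⇒ bra (J)
  imm: (w>>0)&0xffffff=0x1c → #28
  target = base 0x8cf4 + off 0x00 + 4 + imm 28 = 0x8d14

0x8d14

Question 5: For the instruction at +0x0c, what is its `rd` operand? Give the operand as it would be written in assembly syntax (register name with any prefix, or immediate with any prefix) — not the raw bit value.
x1

[0c] 00 00 10 68 → 0x68100000
  top 8b → 0x68 → sw [RR]
  rd: (w>>20)&0xf=0x1 → x1
  rs: (w>>16)&0xf=0x0 → x0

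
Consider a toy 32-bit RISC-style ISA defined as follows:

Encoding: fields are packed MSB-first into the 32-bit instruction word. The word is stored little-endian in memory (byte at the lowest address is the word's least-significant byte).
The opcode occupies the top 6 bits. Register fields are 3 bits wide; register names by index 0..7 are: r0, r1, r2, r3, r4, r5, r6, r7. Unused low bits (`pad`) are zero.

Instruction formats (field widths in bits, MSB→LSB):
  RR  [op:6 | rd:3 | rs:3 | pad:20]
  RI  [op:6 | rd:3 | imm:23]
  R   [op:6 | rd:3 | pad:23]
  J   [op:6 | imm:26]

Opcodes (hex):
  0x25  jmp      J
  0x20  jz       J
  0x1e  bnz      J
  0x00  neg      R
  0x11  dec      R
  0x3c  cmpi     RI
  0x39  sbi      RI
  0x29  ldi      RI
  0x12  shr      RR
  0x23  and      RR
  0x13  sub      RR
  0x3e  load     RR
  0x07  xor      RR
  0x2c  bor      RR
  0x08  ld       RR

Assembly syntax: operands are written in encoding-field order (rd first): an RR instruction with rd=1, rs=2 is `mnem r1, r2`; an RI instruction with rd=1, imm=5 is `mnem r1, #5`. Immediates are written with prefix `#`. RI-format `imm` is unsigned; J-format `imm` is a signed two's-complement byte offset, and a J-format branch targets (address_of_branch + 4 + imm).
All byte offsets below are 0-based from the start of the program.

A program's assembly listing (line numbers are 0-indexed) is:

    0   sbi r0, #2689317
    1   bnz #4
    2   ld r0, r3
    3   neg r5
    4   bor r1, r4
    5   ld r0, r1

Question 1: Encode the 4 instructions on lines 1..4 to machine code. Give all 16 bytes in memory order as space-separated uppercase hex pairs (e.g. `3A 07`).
04 00 00 78 00 00 30 20 00 00 80 02 00 00 C0 B0

line 1 (bnz): pack op=0x1e:6|imm=4:26 = 0x78000004; little→ 04 00 00 78
line 2 (ld): pack op=0x8:6|rd=0:3|rs=3:3|pad=0:20 = 0x20300000; little→ 00 00 30 20
line 3 (neg): pack op=0x0:6|rd=5:3|pad=0:23 = 0x02800000; little→ 00 00 80 02
line 4 (bor): pack op=0x2c:6|rd=1:3|rs=4:3|pad=0:20 = 0xb0c00000; little→ 00 00 c0 b0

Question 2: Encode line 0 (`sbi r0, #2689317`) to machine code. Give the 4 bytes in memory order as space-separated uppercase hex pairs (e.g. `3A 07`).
0. sbi fields op=0x39:6|rd=0:3|imm=2689317:23 → word e4290925h → 25 09 29 e4

25 09 29 E4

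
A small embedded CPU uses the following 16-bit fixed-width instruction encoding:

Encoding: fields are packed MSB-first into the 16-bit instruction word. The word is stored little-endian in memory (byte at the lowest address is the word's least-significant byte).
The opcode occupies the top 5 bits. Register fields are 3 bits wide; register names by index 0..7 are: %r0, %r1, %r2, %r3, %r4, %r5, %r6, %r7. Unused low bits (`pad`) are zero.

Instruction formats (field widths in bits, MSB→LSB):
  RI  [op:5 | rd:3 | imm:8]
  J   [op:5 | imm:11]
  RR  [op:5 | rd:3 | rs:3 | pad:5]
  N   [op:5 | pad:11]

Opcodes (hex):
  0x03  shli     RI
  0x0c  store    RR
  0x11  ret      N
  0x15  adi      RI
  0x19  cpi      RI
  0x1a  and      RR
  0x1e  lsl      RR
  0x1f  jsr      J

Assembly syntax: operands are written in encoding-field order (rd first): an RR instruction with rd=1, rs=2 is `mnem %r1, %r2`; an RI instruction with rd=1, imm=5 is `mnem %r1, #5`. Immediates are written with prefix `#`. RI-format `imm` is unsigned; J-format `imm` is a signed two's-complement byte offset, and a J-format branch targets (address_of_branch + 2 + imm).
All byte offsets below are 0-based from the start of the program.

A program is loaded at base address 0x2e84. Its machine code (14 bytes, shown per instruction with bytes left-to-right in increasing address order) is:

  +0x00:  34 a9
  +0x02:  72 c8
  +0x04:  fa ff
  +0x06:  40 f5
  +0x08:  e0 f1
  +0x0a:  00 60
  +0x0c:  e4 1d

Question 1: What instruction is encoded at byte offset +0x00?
adi %r1, #52

[00] 34 a9 → 0xa934
  op=0xa934>>11=0x15 ⇒ adi (RI)
  rd@[10:8]=0x1 ⇒ %r1
  imm@[7:0]=0x34 ⇒ #52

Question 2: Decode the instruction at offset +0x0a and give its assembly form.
store %r0, %r0

+0x0a: 00 60 ⇒ word 0x6000 (little)
  op=0x6000>>11=0xc ⇒ store (RR)
  [10:8] rd=0 = %r0
  [7:5] rs=0 = %r0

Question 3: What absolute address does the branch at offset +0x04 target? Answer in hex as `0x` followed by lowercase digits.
0x2e84

off 0x04: read fa ff as little → 0xfffa
  top 5b → 0x1f → jsr [J]
  imm@[10:0]=0x7fa (s11→-6) ⇒ #-6
  target = base 0x2e84 + off 0x04 + 2 + imm -6 = 0x2e84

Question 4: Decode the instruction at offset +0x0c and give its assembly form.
+0x0c: e4 1d ⇒ word 0x1de4 (little)
  opcode bits[15:11]=0x3: shli/RI
  [10:8] rd=5 = %r5
  [7:0] imm=228 = #228

shli %r5, #228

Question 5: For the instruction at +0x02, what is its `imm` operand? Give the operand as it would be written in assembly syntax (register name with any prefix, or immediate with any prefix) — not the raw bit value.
@+02  little-endian(72 c8) = 0xc872
  top 5b → 0x19 → cpi [RI]
  [10:8] rd=0 = %r0
  [7:0] imm=114 = #114

#114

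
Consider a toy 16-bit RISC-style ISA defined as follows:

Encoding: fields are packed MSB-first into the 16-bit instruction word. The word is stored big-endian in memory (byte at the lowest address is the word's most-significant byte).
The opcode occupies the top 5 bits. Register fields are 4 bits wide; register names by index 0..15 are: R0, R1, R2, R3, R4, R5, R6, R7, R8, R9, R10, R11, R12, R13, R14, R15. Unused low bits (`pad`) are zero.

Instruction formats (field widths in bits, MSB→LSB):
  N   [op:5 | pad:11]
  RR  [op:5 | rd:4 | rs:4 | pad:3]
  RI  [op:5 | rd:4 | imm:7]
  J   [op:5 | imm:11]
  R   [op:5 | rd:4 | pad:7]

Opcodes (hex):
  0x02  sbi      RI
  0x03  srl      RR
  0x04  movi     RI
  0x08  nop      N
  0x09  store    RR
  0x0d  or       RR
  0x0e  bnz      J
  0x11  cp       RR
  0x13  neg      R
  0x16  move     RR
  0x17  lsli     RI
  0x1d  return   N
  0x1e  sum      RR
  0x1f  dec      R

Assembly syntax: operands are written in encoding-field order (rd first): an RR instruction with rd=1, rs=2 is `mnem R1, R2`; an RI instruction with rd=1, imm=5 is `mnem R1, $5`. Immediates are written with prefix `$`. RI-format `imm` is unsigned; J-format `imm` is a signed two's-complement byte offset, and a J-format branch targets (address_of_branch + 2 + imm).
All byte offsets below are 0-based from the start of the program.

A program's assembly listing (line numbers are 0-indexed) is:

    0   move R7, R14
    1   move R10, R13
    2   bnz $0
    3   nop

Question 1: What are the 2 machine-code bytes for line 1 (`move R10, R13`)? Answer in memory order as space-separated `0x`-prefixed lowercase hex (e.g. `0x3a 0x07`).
0xb5 0x68

line 1 (move): pack op=0x16:5|rd=10:4|rs=13:4|pad=0:3 = 0xb568; big→ b5 68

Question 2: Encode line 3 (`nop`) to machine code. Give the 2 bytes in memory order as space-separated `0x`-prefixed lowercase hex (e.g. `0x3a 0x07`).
3. nop fields op=0x8:5|pad=0:11 → word 4000h → 40 00

0x40 0x00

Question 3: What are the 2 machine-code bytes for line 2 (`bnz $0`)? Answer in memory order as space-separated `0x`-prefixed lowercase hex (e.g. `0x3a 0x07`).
0x70 0x00

2. bnz fields op=0xe:5|imm=0:11 → word 7000h → 70 00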